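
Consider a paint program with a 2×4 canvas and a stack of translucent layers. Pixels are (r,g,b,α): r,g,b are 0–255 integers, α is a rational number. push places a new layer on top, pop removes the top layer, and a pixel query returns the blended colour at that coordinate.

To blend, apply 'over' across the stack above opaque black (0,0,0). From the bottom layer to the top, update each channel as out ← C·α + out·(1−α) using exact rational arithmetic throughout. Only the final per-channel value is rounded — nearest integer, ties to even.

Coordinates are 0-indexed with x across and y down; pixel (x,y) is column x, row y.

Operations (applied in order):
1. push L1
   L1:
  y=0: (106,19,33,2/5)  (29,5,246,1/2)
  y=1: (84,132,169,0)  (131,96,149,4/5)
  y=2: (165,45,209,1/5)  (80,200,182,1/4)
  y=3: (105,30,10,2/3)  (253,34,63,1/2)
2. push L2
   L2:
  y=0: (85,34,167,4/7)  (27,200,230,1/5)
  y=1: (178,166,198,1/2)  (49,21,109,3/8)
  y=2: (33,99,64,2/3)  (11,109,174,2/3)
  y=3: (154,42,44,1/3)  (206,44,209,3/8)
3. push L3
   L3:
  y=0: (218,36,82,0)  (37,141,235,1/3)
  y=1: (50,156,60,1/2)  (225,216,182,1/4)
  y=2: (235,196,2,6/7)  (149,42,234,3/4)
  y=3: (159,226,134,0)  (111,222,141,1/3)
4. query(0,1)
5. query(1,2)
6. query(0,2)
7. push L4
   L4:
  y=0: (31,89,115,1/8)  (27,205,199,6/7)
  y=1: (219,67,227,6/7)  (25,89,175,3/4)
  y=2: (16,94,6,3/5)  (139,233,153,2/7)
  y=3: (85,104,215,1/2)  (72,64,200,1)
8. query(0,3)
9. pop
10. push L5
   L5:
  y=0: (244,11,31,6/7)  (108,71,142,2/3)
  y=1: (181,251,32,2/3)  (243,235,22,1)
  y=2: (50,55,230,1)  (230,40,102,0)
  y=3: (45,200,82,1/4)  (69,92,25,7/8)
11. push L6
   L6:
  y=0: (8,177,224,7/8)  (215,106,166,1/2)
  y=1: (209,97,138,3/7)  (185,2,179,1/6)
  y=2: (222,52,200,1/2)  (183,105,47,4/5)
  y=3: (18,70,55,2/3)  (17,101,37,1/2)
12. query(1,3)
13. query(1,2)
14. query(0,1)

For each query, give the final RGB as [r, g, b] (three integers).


at x=0,y=1 over L1,L2,L3:
L1 α=0: [0, 0, 0]
L2 α=1/2: [89, 83, 99]
L3 α=1/2: [139/2, 239/2, 159/2]
→ [70, 120, 80]

query (1,2) [L1,L2,L3] — begin 0,0,0
+L1 (α=1/4) → [20, 50, 91/2]
+L2 (α=2/3) → [14, 268/3, 787/6]
+L3 (α=3/4) → [461/4, 323/6, 4999/24]
= [115, 54, 208]

(0,2) stack=L1,L2,L3; from [0,0,0]:
after L1 α=1/5: [33, 9, 209/5]
after L2 α=2/3: [33, 69, 283/5]
after L3 α=6/7: [1443/7, 1245/7, 49/5]
= [206, 178, 10]

query (0,3) [L1,L2,L3,L4] — begin 0,0,0
+L1 (α=2/3) → [70, 20, 20/3]
+L2 (α=1/3) → [98, 82/3, 172/9]
+L3 (α=0) → [98, 82/3, 172/9]
+L4 (α=1/2) → [183/2, 197/3, 2107/18]
rounded: [92, 66, 117]

query (1,3) [L1,L2,L3,L5,L6] — begin 0,0,0
L1 α=1/2: [253/2, 17, 63/2]
L2 α=3/8: [2501/16, 217/8, 1569/16]
L3 α=1/3: [3389/24, 1105/12, 899/8]
L5 α=7/8: [14981/192, 8833/96, 2299/64]
L6 α=1/2: [18245/384, 18529/192, 4667/128]
rounded: [48, 97, 36]

(1,2) stack=L1,L2,L3,L5,L6; from [0,0,0]:
L1 α=1/4: [20, 50, 91/2]
L2 α=2/3: [14, 268/3, 787/6]
L3 α=3/4: [461/4, 323/6, 4999/24]
L5 α=0: [461/4, 323/6, 4999/24]
L6 α=4/5: [3389/20, 2843/30, 9511/120]
= [169, 95, 79]

at x=0,y=1 over L1,L2,L3,L5,L6:
after L1 α=0: [0, 0, 0]
after L2 α=1/2: [89, 83, 99]
after L3 α=1/2: [139/2, 239/2, 159/2]
after L5 α=2/3: [863/6, 1243/6, 287/6]
after L6 α=3/7: [3607/21, 3359/21, 1816/21]
= [172, 160, 86]


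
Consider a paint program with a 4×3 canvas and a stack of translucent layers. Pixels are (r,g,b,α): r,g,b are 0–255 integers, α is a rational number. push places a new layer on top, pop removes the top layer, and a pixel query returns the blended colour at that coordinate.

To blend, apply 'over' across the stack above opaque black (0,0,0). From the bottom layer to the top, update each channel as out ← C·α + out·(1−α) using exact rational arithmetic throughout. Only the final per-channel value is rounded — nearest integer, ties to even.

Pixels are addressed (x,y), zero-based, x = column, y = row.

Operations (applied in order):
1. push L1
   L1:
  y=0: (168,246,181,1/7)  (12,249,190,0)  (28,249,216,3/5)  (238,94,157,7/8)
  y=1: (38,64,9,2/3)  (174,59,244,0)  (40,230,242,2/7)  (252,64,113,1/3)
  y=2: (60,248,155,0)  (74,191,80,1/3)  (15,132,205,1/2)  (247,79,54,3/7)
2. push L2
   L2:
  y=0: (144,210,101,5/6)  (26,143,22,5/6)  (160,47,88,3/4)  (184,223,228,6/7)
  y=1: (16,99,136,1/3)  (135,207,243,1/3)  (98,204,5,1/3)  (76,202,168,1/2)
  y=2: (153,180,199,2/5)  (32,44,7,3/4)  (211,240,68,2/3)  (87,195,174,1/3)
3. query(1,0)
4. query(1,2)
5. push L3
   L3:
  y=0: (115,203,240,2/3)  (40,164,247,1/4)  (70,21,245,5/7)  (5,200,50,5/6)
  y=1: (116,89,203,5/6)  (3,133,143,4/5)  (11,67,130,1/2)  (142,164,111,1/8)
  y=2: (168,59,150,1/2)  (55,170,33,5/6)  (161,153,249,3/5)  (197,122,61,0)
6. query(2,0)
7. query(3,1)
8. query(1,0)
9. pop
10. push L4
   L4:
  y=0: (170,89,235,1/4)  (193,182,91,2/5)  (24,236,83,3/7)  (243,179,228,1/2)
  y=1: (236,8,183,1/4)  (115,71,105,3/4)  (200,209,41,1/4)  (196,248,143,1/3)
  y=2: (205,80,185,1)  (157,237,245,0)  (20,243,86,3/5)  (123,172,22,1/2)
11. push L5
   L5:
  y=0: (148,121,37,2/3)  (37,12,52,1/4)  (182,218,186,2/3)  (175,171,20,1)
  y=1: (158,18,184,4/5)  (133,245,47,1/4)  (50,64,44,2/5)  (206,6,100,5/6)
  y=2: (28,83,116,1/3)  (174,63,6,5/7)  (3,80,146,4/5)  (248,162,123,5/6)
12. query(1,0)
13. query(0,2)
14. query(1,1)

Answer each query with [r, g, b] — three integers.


query (1,0) [L1,L2] — begin 0,0,0
+L1 (α=0) → [0, 0, 0]
+L2 (α=5/6) → [65/3, 715/6, 55/3]
→ [22, 119, 18]

query (1,2) [L1,L2] — begin 0,0,0
after L1 α=1/3: [74/3, 191/3, 80/3]
after L2 α=3/4: [181/6, 587/12, 143/12]
rounded: [30, 49, 12]

(2,0) stack=L1,L2,L3; from [0,0,0]:
+L1 (α=3/5) → [84/5, 747/5, 648/5]
+L2 (α=3/4) → [621/5, 363/5, 492/5]
+L3 (α=5/7) → [2992/35, 1251/35, 7109/35]
rounded: [85, 36, 203]

query (3,1) [L1,L2,L3] — begin 0,0,0
L1 α=1/3: [84, 64/3, 113/3]
L2 α=1/2: [80, 335/3, 617/6]
L3 α=1/8: [351/4, 2837/24, 4985/48]
→ [88, 118, 104]

(1,0) stack=L1,L2,L3; from [0,0,0]:
L1 α=0: [0, 0, 0]
L2 α=5/6: [65/3, 715/6, 55/3]
L3 α=1/4: [105/4, 1043/8, 151/2]
→ [26, 130, 76]

(1,0) stack=L1,L2,L4,L5; from [0,0,0]:
L1 α=0: [0, 0, 0]
L2 α=5/6: [65/3, 715/6, 55/3]
L4 α=2/5: [451/5, 1443/10, 237/5]
L5 α=1/4: [769/10, 4449/40, 971/20]
→ [77, 111, 49]

(0,2) stack=L1,L2,L4,L5; from [0,0,0]:
+L1 (α=0) → [0, 0, 0]
+L2 (α=2/5) → [306/5, 72, 398/5]
+L4 (α=1) → [205, 80, 185]
+L5 (α=1/3) → [146, 81, 162]
rounded: [146, 81, 162]

at x=1,y=1 over L1,L2,L4,L5:
L1 α=0: [0, 0, 0]
L2 α=1/3: [45, 69, 81]
L4 α=3/4: [195/2, 141/2, 99]
L5 α=1/4: [851/8, 913/8, 86]
→ [106, 114, 86]


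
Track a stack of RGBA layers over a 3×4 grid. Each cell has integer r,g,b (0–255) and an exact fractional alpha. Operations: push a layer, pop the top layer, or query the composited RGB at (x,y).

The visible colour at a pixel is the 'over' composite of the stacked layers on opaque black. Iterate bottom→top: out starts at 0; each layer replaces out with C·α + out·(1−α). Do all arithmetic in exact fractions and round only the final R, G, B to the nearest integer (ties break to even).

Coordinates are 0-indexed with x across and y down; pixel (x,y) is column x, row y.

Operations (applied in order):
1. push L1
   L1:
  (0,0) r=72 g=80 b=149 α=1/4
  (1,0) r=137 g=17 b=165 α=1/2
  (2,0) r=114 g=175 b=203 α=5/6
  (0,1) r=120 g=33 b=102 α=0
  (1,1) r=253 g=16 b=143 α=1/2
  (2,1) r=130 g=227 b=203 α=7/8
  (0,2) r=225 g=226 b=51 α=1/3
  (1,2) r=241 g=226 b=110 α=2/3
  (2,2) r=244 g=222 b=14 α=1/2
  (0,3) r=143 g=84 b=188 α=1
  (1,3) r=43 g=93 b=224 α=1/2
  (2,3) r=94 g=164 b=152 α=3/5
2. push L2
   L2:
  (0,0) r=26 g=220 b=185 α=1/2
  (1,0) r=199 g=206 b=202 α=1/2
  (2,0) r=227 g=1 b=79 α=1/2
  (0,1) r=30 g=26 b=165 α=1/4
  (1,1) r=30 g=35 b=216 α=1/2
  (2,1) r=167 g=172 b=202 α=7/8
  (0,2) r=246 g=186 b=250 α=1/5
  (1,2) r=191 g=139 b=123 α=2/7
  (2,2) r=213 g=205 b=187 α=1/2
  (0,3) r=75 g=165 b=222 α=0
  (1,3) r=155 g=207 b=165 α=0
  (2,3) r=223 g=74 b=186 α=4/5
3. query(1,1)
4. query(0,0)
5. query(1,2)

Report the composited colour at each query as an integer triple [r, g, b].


(1,1) stack=L1,L2; from [0,0,0]:
L1 α=1/2: [253/2, 8, 143/2]
L2 α=1/2: [313/4, 43/2, 575/4]
→ [78, 22, 144]

(0,0) stack=L1,L2; from [0,0,0]:
L1 α=1/4: [18, 20, 149/4]
L2 α=1/2: [22, 120, 889/8]
= [22, 120, 111]

(1,2) stack=L1,L2; from [0,0,0]:
L1 α=2/3: [482/3, 452/3, 220/3]
L2 α=2/7: [508/3, 442/3, 1838/21]
rounded: [169, 147, 88]


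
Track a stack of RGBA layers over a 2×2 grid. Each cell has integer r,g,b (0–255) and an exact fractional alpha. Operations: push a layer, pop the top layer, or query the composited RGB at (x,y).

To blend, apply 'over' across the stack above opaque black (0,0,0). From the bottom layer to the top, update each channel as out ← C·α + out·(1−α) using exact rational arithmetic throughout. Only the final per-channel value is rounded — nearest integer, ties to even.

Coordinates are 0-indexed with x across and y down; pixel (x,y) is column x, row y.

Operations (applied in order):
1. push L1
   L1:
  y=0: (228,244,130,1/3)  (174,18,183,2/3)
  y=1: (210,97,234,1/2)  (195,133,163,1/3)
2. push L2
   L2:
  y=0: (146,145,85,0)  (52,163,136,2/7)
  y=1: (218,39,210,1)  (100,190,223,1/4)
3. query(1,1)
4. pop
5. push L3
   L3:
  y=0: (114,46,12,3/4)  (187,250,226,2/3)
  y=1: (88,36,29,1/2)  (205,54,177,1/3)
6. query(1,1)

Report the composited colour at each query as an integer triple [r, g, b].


query (1,1) [L1,L2] — begin 0,0,0
after L1 α=1/3: [65, 133/3, 163/3]
after L2 α=1/4: [295/4, 323/4, 193/2]
→ [74, 81, 96]

at x=1,y=1 over L1,L3:
+L1 (α=1/3) → [65, 133/3, 163/3]
+L3 (α=1/3) → [335/3, 428/9, 857/9]
→ [112, 48, 95]


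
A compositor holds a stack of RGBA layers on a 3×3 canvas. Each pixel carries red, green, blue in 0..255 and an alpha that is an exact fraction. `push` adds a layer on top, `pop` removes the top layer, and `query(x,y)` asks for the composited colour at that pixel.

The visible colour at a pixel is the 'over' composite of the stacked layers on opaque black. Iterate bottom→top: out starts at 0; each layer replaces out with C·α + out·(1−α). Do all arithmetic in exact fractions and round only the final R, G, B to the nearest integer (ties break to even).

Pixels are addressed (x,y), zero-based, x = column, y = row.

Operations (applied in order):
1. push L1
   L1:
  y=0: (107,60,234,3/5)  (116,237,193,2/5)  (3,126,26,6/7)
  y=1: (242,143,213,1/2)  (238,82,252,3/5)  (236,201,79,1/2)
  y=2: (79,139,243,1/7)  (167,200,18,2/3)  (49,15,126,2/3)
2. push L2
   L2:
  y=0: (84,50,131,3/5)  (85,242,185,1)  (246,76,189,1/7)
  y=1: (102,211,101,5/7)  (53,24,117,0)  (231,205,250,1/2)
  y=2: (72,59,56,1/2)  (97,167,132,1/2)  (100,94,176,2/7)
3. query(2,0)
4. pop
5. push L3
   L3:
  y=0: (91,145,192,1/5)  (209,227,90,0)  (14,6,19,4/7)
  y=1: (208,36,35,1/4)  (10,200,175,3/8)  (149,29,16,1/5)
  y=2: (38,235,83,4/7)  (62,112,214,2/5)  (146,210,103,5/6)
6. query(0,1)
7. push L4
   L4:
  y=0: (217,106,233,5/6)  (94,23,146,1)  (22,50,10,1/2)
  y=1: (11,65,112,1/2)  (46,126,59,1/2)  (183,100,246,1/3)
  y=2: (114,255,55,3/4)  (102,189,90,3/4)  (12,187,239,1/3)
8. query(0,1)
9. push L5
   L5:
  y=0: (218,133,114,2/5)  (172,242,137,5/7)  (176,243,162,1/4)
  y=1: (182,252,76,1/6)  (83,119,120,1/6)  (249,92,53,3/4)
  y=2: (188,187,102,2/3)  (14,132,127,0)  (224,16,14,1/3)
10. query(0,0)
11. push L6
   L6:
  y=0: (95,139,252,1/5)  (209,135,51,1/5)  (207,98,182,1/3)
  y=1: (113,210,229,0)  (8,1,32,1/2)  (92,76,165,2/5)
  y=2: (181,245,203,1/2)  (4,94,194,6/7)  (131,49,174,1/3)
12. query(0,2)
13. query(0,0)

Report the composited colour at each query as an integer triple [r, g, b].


query (2,0) [L1,L2] — begin 0,0,0
+L1 (α=6/7) → [18/7, 108, 156/7]
+L2 (α=1/7) → [1830/49, 724/7, 2259/49]
rounded: [37, 103, 46]

at x=0,y=1 over L1,L3:
after L1 α=1/2: [121, 143/2, 213/2]
after L3 α=1/4: [571/4, 501/8, 709/8]
rounded: [143, 63, 89]

(0,1) stack=L1,L3,L4; from [0,0,0]:
after L1 α=1/2: [121, 143/2, 213/2]
after L3 α=1/4: [571/4, 501/8, 709/8]
after L4 α=1/2: [615/8, 1021/16, 1605/16]
→ [77, 64, 100]

at x=0,y=0 over L1,L3,L4,L5:
+L1 (α=3/5) → [321/5, 36, 702/5]
+L3 (α=1/5) → [1739/25, 289/5, 3768/25]
+L4 (α=5/6) → [14432/75, 2939/30, 32893/150]
+L5 (α=2/5) → [25332/125, 5599/50, 44293/250]
= [203, 112, 177]

at x=0,y=2 over L1,L3,L4,L5,L6:
after L1 α=1/7: [79/7, 139/7, 243/7]
after L3 α=4/7: [1301/49, 6997/49, 3053/49]
after L4 α=3/4: [18059/196, 22241/98, 5569/98]
after L5 α=2/3: [30585/196, 19631/98, 25561/294]
after L6 α=1/2: [66061/392, 43641/196, 85243/588]
rounded: [169, 223, 145]

query (0,0) [L1,L3,L4,L5,L6] — begin 0,0,0
L1 α=3/5: [321/5, 36, 702/5]
L3 α=1/5: [1739/25, 289/5, 3768/25]
L4 α=5/6: [14432/75, 2939/30, 32893/150]
L5 α=2/5: [25332/125, 5599/50, 44293/250]
L6 α=1/5: [113203/625, 14673/125, 120086/625]
rounded: [181, 117, 192]


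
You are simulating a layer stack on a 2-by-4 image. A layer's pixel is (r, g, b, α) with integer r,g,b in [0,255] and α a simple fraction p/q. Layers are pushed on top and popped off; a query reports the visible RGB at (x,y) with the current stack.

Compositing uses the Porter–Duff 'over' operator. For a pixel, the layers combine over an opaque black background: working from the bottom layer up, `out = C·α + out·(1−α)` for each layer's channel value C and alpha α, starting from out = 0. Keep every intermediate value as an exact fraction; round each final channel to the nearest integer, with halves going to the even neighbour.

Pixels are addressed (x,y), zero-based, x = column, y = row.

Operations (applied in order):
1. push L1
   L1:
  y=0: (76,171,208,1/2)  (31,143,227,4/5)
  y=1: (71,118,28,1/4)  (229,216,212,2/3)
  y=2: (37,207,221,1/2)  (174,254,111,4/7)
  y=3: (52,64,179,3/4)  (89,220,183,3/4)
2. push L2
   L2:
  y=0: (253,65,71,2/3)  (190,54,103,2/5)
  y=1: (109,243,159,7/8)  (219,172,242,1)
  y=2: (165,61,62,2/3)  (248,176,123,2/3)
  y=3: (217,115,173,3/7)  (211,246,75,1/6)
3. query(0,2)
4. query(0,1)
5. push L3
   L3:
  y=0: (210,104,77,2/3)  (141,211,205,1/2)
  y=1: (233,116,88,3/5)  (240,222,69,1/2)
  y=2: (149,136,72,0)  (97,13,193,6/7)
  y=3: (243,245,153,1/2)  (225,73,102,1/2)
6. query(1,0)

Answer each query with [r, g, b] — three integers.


at x=0,y=2 over L1,L2:
after L1 α=1/2: [37/2, 207/2, 221/2]
after L2 α=2/3: [697/6, 451/6, 469/6]
→ [116, 75, 78]

(0,1) stack=L1,L2; from [0,0,0]:
L1 α=1/4: [71/4, 59/2, 7]
L2 α=7/8: [3123/32, 3461/16, 140]
→ [98, 216, 140]

at x=1,y=0 over L1,L2,L3:
+L1 (α=4/5) → [124/5, 572/5, 908/5]
+L2 (α=2/5) → [2272/25, 2256/25, 3754/25]
+L3 (α=1/2) → [5797/50, 7531/50, 8879/50]
→ [116, 151, 178]


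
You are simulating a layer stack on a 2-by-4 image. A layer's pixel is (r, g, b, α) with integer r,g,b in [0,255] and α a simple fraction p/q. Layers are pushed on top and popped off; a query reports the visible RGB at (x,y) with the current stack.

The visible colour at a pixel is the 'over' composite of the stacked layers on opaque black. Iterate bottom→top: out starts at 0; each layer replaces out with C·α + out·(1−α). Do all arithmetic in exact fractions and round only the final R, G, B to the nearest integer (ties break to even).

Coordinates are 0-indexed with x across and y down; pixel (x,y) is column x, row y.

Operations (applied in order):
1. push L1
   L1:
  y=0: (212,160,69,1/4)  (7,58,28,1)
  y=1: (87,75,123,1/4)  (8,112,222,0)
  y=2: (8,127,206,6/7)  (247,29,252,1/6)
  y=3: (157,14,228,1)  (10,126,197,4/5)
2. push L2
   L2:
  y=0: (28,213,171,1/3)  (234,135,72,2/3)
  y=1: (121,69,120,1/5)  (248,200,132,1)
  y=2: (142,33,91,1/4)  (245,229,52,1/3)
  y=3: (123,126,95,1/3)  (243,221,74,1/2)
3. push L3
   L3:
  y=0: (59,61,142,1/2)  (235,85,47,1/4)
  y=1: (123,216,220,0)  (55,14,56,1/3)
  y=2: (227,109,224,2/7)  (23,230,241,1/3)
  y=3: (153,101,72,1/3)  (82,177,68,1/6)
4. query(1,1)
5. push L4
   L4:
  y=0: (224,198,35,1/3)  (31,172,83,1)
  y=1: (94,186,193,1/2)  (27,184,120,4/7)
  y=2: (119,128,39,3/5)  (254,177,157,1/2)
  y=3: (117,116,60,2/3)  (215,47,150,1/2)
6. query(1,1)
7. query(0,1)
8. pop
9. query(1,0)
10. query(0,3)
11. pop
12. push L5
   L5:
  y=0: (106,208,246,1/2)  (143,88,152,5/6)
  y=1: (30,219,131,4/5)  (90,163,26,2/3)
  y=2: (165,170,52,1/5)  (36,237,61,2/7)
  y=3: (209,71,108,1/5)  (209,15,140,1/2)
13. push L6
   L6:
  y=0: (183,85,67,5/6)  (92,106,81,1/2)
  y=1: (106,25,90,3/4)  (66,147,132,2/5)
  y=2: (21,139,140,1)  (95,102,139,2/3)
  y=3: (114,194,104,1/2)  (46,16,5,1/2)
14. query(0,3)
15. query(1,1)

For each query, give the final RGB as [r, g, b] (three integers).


at x=1,y=1 over L1,L2,L3:
after L1 α=0: [0, 0, 0]
after L2 α=1: [248, 200, 132]
after L3 α=1/3: [551/3, 138, 320/3]
= [184, 138, 107]

at x=1,y=1 over L1,L2,L3,L4:
+L1 (α=0) → [0, 0, 0]
+L2 (α=1) → [248, 200, 132]
+L3 (α=1/3) → [551/3, 138, 320/3]
+L4 (α=4/7) → [659/7, 1150/7, 800/7]
= [94, 164, 114]

query (0,1) [L1,L2,L3,L4] — begin 0,0,0
L1 α=1/4: [87/4, 75/4, 123/4]
L2 α=1/5: [208/5, 144/5, 243/5]
L3 α=0: [208/5, 144/5, 243/5]
L4 α=1/2: [339/5, 537/5, 604/5]
= [68, 107, 121]

at x=1,y=0 over L1,L2,L3:
L1 α=1: [7, 58, 28]
L2 α=2/3: [475/3, 328/3, 172/3]
L3 α=1/4: [355/2, 413/4, 219/4]
= [178, 103, 55]

query (0,3) [L1,L2,L3] — begin 0,0,0
L1 α=1: [157, 14, 228]
L2 α=1/3: [437/3, 154/3, 551/3]
L3 α=1/3: [1333/9, 611/9, 1318/9]
rounded: [148, 68, 146]

query (0,3) [L1,L2,L5,L6] — begin 0,0,0
L1 α=1: [157, 14, 228]
L2 α=1/3: [437/3, 154/3, 551/3]
L5 α=1/5: [475/3, 829/15, 2528/15]
L6 α=1/2: [817/6, 3739/30, 2044/15]
→ [136, 125, 136]

at x=1,y=1 over L1,L2,L5,L6:
after L1 α=0: [0, 0, 0]
after L2 α=1: [248, 200, 132]
after L5 α=2/3: [428/3, 526/3, 184/3]
after L6 α=2/5: [112, 164, 448/5]
rounded: [112, 164, 90]


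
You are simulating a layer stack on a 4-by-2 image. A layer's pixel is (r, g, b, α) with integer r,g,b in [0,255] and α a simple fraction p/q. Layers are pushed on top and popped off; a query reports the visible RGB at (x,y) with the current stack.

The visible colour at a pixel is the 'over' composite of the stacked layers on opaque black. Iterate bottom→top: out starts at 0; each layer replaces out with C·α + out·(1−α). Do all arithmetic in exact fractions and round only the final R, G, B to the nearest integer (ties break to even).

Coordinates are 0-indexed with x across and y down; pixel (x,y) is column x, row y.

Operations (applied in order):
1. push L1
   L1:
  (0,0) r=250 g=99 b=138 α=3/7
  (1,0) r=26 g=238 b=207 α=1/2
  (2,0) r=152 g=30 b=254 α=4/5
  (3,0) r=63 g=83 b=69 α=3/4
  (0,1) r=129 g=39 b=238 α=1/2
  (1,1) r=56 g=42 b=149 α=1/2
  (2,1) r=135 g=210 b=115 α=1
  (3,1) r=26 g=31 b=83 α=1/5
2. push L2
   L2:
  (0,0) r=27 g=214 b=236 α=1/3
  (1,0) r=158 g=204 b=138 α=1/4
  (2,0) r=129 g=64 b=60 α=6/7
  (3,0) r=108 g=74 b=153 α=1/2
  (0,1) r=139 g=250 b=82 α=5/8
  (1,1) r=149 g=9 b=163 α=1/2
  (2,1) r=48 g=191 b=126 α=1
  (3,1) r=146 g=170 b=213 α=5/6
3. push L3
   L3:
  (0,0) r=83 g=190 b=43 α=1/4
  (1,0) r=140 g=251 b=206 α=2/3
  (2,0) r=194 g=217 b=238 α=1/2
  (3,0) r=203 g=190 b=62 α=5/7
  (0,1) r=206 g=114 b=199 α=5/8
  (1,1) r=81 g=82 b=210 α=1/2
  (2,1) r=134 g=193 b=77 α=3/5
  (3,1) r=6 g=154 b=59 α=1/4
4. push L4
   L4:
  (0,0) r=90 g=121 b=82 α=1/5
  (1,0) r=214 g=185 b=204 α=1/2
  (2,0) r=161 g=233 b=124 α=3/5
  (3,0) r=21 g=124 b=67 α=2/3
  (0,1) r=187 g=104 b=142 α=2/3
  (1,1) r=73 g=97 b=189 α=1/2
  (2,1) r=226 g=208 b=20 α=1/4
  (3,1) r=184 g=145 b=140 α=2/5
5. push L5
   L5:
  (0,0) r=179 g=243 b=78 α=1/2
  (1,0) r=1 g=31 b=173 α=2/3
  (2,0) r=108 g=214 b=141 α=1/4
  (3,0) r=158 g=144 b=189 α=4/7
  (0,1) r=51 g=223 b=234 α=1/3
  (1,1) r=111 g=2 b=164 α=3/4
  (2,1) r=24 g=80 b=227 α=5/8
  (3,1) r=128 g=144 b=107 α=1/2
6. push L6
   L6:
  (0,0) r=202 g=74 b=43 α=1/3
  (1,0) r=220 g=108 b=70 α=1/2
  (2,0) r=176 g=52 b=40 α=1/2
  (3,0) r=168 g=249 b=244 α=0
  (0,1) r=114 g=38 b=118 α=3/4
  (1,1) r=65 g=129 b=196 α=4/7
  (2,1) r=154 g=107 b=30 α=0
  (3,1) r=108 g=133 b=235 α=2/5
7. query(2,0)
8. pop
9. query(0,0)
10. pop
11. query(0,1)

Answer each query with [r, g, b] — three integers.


query (2,0) [L1,L2,L3,L4,L5,L6] — begin 0,0,0
L1 α=4/5: [608/5, 24, 1016/5]
L2 α=6/7: [4478/35, 408/7, 2816/35]
L3 α=1/2: [5634/35, 1927/14, 5573/35]
L4 α=3/5: [28173/175, 1364/7, 24166/175]
L5 α=1/4: [103419/700, 2795/14, 97173/700]
L6 α=1/2: [226619/1400, 3523/28, 125173/1400]
rounded: [162, 126, 89]

query (0,0) [L1,L2,L3,L4,L5] — begin 0,0,0
+L1 (α=3/7) → [750/7, 297/7, 414/7]
+L2 (α=1/3) → [563/7, 2092/21, 2480/21]
+L3 (α=1/4) → [1135/14, 1711/14, 2781/28]
+L4 (α=1/5) → [580/7, 4269/35, 671/7]
+L5 (α=1/2) → [1833/14, 6387/35, 1217/14]
→ [131, 182, 87]

query (0,1) [L1,L2,L3,L4] — begin 0,0,0
after L1 α=1/2: [129/2, 39/2, 119]
after L2 α=5/8: [1777/16, 2617/16, 767/8]
after L3 α=5/8: [21811/128, 16971/128, 10261/64]
after L4 α=2/3: [69683/384, 43595/384, 9479/64]
= [181, 114, 148]


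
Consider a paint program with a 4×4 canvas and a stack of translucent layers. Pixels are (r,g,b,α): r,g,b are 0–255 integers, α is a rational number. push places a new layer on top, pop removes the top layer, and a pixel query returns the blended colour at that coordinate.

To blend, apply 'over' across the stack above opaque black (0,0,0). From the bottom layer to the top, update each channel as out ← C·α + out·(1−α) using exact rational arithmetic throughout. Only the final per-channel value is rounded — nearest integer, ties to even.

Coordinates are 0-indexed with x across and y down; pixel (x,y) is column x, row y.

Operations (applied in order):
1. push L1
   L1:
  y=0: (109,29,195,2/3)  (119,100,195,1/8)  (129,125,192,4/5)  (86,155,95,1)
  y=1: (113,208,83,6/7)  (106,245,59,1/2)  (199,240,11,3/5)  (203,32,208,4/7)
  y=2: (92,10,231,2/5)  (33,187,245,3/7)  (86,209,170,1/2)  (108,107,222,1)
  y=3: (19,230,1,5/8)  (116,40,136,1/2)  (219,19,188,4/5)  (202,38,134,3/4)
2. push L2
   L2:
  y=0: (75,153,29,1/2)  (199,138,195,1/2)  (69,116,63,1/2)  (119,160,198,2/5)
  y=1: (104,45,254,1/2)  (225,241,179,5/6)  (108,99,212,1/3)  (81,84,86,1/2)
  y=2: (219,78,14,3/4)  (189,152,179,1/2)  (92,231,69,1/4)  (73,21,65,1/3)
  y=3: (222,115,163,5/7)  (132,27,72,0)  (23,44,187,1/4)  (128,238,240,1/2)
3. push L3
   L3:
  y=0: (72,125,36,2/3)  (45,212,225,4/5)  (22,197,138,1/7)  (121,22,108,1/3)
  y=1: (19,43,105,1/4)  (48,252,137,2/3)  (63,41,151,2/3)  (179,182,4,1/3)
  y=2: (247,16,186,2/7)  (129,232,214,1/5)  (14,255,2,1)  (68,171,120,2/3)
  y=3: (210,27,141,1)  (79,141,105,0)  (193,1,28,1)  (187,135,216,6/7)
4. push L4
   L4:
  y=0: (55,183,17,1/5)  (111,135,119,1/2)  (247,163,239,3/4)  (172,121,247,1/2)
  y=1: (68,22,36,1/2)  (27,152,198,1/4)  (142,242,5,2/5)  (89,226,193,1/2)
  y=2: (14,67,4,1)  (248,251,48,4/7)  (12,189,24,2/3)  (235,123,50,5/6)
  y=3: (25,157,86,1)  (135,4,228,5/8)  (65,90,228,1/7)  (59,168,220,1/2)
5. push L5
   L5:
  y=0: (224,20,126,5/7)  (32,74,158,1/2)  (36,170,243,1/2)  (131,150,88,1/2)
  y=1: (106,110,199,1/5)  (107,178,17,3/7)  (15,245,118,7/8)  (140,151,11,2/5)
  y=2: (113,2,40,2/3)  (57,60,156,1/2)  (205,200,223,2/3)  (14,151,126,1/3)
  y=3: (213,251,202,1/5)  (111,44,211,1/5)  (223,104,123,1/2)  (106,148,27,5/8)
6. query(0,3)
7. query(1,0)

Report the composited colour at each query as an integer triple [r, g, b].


at x=0,y=3 over L1,L2,L3,L4,L5:
after L1 α=5/8: [95/8, 575/4, 5/8]
after L2 α=5/7: [4535/28, 1725/14, 3265/28]
after L3 α=1: [210, 27, 141]
after L4 α=1: [25, 157, 86]
after L5 α=1/5: [313/5, 879/5, 546/5]
→ [63, 176, 109]

query (1,0) [L1,L2,L3,L4,L5] — begin 0,0,0
after L1 α=1/8: [119/8, 25/2, 195/8]
after L2 α=1/2: [1711/16, 301/4, 1755/16]
after L3 α=4/5: [4591/80, 3693/20, 3231/16]
after L4 α=1/2: [13471/160, 6393/40, 5135/32]
after L5 α=1/2: [18591/320, 9353/80, 10191/64]
→ [58, 117, 159]


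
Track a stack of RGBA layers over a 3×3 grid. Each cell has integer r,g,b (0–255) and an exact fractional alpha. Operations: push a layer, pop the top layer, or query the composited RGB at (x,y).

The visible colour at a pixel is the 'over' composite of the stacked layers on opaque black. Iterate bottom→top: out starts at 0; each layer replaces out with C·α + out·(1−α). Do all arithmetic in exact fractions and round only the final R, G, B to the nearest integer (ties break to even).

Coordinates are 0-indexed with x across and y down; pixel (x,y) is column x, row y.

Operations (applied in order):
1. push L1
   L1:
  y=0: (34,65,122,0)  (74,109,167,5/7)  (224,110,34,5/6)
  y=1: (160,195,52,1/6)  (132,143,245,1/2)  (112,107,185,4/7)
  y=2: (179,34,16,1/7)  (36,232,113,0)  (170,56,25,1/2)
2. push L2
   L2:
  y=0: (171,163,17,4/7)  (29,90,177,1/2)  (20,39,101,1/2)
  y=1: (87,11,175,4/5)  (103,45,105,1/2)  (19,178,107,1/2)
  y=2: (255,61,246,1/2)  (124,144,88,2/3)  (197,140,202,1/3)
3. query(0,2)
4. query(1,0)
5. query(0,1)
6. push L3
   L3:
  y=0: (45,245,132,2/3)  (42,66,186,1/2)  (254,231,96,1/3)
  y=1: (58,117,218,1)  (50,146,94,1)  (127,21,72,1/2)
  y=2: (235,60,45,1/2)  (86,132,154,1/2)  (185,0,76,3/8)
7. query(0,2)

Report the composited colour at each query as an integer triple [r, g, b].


(0,2) stack=L1,L2; from [0,0,0]:
after L1 α=1/7: [179/7, 34/7, 16/7]
after L2 α=1/2: [982/7, 461/14, 869/7]
= [140, 33, 124]

(1,0) stack=L1,L2; from [0,0,0]:
+L1 (α=5/7) → [370/7, 545/7, 835/7]
+L2 (α=1/2) → [573/14, 1175/14, 1037/7]
= [41, 84, 148]

at x=0,y=1 over L1,L2:
after L1 α=1/6: [80/3, 65/2, 26/3]
after L2 α=4/5: [1124/15, 153/10, 2126/15]
rounded: [75, 15, 142]

at x=0,y=2 over L1,L2,L3:
+L1 (α=1/7) → [179/7, 34/7, 16/7]
+L2 (α=1/2) → [982/7, 461/14, 869/7]
+L3 (α=1/2) → [2627/14, 1301/28, 592/7]
→ [188, 46, 85]


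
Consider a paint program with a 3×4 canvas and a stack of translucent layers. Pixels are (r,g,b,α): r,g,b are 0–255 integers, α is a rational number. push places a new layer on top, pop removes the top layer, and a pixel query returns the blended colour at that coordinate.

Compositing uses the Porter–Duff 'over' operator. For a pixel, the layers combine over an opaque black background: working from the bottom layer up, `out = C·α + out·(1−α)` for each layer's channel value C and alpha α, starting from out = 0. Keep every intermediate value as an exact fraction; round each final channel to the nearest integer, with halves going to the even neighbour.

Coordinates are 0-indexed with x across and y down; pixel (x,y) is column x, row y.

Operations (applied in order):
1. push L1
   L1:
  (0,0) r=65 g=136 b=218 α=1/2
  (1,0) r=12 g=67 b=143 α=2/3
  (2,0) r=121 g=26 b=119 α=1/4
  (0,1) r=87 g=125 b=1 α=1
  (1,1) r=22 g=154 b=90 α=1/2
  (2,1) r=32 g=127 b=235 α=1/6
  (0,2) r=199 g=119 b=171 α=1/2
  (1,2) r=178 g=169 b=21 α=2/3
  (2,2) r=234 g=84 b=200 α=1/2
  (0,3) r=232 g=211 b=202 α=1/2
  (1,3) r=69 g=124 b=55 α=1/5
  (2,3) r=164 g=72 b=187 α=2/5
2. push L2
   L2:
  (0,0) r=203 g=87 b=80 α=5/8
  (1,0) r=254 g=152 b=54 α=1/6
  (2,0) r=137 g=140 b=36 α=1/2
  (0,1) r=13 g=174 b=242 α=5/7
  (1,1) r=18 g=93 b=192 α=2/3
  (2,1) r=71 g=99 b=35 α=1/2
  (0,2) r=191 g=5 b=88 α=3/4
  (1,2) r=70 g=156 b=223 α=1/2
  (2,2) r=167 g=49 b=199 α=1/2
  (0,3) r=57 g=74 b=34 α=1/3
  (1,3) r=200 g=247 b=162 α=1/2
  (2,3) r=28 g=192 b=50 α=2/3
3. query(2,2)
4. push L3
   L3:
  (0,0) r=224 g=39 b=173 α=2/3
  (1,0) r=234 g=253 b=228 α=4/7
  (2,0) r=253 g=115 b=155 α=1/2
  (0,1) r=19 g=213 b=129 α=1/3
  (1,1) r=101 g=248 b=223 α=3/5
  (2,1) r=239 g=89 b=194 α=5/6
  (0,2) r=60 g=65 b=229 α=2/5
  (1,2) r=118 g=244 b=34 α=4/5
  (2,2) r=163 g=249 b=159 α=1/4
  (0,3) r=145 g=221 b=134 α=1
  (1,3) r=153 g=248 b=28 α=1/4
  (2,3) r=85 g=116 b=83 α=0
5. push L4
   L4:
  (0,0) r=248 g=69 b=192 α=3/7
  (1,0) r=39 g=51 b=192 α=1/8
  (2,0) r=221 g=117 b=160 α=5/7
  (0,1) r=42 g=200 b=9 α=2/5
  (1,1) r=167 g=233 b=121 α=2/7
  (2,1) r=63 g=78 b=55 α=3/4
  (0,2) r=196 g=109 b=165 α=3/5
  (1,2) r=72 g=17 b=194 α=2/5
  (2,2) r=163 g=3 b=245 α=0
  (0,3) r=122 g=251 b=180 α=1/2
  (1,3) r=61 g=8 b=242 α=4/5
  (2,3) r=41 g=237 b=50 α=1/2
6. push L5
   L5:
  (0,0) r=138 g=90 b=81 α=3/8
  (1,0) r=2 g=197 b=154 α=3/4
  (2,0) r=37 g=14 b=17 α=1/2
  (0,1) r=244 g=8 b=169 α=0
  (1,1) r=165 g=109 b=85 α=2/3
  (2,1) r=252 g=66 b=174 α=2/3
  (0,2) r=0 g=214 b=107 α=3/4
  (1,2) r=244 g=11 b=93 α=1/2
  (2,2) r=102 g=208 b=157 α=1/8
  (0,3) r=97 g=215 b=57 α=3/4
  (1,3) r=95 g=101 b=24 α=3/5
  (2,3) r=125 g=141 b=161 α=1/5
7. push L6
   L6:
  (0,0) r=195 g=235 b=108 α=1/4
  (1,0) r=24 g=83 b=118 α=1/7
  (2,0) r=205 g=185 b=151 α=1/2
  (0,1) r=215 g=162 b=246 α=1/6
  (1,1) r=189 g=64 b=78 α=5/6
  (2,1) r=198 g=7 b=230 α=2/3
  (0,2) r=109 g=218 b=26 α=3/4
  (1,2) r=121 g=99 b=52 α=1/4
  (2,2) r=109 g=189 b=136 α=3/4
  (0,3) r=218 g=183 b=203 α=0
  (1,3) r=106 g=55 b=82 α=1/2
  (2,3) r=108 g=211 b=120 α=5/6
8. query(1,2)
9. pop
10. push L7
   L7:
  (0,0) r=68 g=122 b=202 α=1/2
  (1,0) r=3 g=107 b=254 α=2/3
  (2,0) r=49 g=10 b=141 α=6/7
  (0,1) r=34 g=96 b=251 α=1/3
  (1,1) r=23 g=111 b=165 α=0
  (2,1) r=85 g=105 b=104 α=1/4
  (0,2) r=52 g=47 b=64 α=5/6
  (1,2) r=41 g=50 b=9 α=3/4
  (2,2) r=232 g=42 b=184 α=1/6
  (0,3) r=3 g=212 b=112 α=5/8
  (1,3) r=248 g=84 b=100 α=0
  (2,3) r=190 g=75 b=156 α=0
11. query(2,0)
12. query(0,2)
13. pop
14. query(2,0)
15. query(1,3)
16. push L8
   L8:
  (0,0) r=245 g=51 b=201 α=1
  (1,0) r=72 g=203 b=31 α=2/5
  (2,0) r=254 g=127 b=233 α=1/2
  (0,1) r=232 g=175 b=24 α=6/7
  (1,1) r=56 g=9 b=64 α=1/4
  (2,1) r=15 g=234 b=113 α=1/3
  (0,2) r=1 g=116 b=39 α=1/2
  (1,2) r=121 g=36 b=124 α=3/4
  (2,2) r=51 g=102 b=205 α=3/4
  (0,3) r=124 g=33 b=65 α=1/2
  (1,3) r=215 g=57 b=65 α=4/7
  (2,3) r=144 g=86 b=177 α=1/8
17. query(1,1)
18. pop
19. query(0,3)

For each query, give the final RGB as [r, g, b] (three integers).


query (2,2) [L1,L2] — begin 0,0,0
L1 α=1/2: [117, 42, 100]
L2 α=1/2: [142, 91/2, 299/2]
rounded: [142, 46, 150]

query (1,2) [L1,L2,L3,L4,L5,L6] — begin 0,0,0
+L1 (α=2/3) → [356/3, 338/3, 14]
+L2 (α=1/2) → [283/3, 403/3, 237/2]
+L3 (α=4/5) → [1699/15, 3331/15, 509/10]
+L4 (α=2/5) → [2419/25, 3501/25, 5407/50]
+L5 (α=1/2) → [8519/50, 1888/25, 10057/100]
+L6 (α=1/4) → [31607/200, 8139/100, 35371/400]
→ [158, 81, 88]

at x=2,y=0 over L1,L2,L3,L4,L5,L7:
after L1 α=1/4: [121/4, 13/2, 119/4]
after L2 α=1/2: [669/8, 293/4, 263/8]
after L3 α=1/2: [2693/16, 753/8, 1503/16]
after L4 α=5/7: [11533/56, 3093/28, 1129/8]
after L5 α=1/2: [13605/112, 3485/56, 1265/16]
after L7 α=6/7: [46533/784, 6845/392, 14801/112]
rounded: [59, 17, 132]

query (0,2) [L1,L2,L3,L4,L5,L7] — begin 0,0,0
+L1 (α=1/2) → [199/2, 119/2, 171/2]
+L2 (α=3/4) → [1345/8, 149/8, 699/8]
+L3 (α=2/5) → [999/8, 1487/40, 5761/40]
+L4 (α=3/5) → [3351/20, 8027/100, 15661/100]
+L5 (α=3/4) → [3351/80, 72227/400, 47761/400]
+L7 (α=5/6) → [24151/480, 55409/800, 58587/800]
= [50, 69, 73]

at x=2,y=0 over L1,L2,L3,L4,L5:
L1 α=1/4: [121/4, 13/2, 119/4]
L2 α=1/2: [669/8, 293/4, 263/8]
L3 α=1/2: [2693/16, 753/8, 1503/16]
L4 α=5/7: [11533/56, 3093/28, 1129/8]
L5 α=1/2: [13605/112, 3485/56, 1265/16]
rounded: [121, 62, 79]

(1,3) stack=L1,L2,L3,L4,L5; from [0,0,0]:
after L1 α=1/5: [69/5, 124/5, 11]
after L2 α=1/2: [1069/10, 1359/10, 173/2]
after L3 α=1/4: [4737/40, 6557/40, 575/8]
after L4 α=4/5: [14497/200, 7837/200, 8319/40]
after L5 α=3/5: [42997/500, 38137/500, 9759/100]
→ [86, 76, 98]

at x=1,y=1 over L1,L2,L3,L4,L5,L8:
L1 α=1/2: [11, 77, 45]
L2 α=2/3: [47/3, 263/3, 143]
L3 α=3/5: [1003/15, 2758/15, 191]
L4 α=2/7: [2005/21, 4156/21, 171]
L5 α=2/3: [8935/63, 8734/63, 341/3]
L8 α=1/4: [10111/84, 8923/84, 405/4]
= [120, 106, 101]

at x=0,y=3 over L1,L2,L3,L4,L5:
+L1 (α=1/2) → [116, 211/2, 101]
+L2 (α=1/3) → [289/3, 95, 236/3]
+L3 (α=1) → [145, 221, 134]
+L4 (α=1/2) → [267/2, 236, 157]
+L5 (α=3/4) → [849/8, 881/4, 82]
= [106, 220, 82]


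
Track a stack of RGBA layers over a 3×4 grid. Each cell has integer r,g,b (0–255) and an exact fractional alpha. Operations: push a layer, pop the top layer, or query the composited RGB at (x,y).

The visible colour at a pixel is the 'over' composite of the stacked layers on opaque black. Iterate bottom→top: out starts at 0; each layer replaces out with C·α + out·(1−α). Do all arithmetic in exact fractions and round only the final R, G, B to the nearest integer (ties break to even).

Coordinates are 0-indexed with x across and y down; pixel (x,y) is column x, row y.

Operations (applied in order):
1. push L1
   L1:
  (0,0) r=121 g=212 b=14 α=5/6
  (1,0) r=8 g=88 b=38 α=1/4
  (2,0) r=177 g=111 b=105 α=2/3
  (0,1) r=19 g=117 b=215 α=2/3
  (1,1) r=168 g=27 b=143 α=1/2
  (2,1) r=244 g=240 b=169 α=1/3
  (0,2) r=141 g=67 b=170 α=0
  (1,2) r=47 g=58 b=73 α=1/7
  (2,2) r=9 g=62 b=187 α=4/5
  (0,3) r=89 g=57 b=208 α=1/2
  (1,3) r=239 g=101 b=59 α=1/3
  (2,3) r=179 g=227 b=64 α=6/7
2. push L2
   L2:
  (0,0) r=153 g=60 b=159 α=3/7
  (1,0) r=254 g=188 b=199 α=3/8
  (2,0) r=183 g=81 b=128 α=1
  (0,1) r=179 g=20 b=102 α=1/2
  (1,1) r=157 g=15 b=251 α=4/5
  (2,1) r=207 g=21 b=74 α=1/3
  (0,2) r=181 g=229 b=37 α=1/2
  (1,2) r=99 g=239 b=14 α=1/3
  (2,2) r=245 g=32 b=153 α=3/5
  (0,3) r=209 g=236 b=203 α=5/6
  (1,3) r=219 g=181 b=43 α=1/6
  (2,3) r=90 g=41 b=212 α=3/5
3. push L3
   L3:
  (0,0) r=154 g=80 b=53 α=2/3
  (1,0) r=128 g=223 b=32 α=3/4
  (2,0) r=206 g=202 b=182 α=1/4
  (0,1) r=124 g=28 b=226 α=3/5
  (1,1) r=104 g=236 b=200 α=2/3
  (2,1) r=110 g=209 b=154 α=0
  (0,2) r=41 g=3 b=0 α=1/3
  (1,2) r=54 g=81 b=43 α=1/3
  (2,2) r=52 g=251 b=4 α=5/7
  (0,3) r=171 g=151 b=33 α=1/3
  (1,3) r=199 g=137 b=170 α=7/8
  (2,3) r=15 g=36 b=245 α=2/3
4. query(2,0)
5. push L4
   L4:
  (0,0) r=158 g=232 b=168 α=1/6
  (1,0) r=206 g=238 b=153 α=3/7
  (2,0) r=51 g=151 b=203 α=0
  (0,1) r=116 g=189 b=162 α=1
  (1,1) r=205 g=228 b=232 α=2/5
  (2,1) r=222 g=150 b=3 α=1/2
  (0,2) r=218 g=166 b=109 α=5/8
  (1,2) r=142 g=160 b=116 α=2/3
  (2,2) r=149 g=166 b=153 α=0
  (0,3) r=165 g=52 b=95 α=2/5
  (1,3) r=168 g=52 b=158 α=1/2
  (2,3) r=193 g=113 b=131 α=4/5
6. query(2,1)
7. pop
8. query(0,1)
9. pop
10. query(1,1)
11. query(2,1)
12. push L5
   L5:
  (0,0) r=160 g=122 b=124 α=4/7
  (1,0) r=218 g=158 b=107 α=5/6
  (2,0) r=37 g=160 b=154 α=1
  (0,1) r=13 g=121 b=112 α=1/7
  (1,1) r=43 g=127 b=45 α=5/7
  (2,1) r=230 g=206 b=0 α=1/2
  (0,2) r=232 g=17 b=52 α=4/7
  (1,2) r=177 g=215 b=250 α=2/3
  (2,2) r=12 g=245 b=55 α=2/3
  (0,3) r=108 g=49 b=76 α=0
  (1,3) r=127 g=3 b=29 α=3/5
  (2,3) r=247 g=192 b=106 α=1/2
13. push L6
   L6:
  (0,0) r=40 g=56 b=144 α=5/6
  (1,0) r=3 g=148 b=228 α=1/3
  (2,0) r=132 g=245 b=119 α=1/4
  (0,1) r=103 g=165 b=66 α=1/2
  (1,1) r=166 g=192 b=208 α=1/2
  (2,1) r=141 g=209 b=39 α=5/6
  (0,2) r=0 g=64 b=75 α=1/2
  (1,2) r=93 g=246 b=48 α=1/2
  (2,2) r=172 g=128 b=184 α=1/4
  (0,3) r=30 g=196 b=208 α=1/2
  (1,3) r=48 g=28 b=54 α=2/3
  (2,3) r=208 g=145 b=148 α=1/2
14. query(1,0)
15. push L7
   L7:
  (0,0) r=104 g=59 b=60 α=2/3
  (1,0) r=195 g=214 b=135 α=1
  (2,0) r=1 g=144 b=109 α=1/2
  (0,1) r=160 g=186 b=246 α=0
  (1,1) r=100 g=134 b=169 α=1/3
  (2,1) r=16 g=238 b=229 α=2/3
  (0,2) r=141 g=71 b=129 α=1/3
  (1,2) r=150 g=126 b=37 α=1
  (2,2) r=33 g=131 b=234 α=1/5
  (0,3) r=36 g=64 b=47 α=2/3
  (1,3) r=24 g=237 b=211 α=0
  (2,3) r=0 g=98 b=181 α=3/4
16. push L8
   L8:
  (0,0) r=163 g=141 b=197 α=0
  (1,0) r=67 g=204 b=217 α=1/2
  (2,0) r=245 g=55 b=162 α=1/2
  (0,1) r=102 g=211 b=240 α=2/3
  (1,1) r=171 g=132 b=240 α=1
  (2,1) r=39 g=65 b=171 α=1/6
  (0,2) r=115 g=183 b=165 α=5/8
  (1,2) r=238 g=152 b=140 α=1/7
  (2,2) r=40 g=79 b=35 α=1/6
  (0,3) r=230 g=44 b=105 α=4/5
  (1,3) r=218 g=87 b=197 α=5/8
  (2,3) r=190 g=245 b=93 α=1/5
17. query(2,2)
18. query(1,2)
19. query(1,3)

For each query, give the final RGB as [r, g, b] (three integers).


at x=2,y=0 over L1,L2,L3:
after L1 α=2/3: [118, 74, 70]
after L2 α=1: [183, 81, 128]
after L3 α=1/4: [755/4, 445/4, 283/2]
rounded: [189, 111, 142]

(2,1) stack=L1,L2,L3,L4; from [0,0,0]:
+L1 (α=1/3) → [244/3, 80, 169/3]
+L2 (α=1/3) → [1109/9, 181/3, 560/9]
+L3 (α=0) → [1109/9, 181/3, 560/9]
+L4 (α=1/2) → [3107/18, 631/6, 587/18]
rounded: [173, 105, 33]

at x=0,y=1 over L1,L2,L3:
after L1 α=2/3: [38/3, 78, 430/3]
after L2 α=1/2: [575/6, 49, 368/3]
after L3 α=3/5: [1691/15, 182/5, 554/3]
= [113, 36, 185]

(1,1) stack=L1,L2; from [0,0,0]:
+L1 (α=1/2) → [84, 27/2, 143/2]
+L2 (α=4/5) → [712/5, 147/10, 2151/10]
= [142, 15, 215]

at x=2,y=1 over L1,L2:
L1 α=1/3: [244/3, 80, 169/3]
L2 α=1/3: [1109/9, 181/3, 560/9]
= [123, 60, 62]

at x=1,y=0 over L1,L2,L5,L6:
after L1 α=1/4: [2, 22, 19/2]
after L2 α=3/8: [193/2, 337/4, 1289/16]
after L5 α=5/6: [791/4, 3497/24, 3283/32]
after L6 α=1/3: [797/6, 5273/36, 6931/48]
rounded: [133, 146, 144]

at x=2,y=2 over L1,L2,L5,L6,L7,L8:
L1 α=4/5: [36/5, 248/5, 748/5]
L2 α=3/5: [3747/25, 976/25, 3791/25]
L5 α=2/3: [1449/25, 13226/75, 6541/75]
L6 α=1/4: [8647/100, 8213/50, 11141/100]
L7 α=1/5: [9472/125, 19701/125, 16991/125]
L8 α=1/6: [5236/75, 10838/75, 8933/75]
→ [70, 145, 119]

at x=1,y=2 over L1,L2,L5,L6,L7,L8:
L1 α=1/7: [47/7, 58/7, 73/7]
L2 α=1/3: [787/21, 1789/21, 244/21]
L5 α=2/3: [8221/63, 10819/63, 10744/63]
L6 α=1/2: [7040/63, 26317/126, 6884/63]
L7 α=1: [150, 126, 37]
L8 α=1/7: [1138/7, 908/7, 362/7]
= [163, 130, 52]

query (1,3) [L1,L2,L5,L6,L7,L8] — begin 0,0,0
+L1 (α=1/3) → [239/3, 101/3, 59/3]
+L2 (α=1/6) → [926/9, 524/9, 212/9]
+L5 (α=3/5) → [5281/45, 1129/45, 1207/45]
+L6 (α=2/3) → [9601/135, 3649/135, 6067/135]
+L7 (α=0) → [9601/135, 3649/135, 6067/135]
+L8 (α=5/8) → [58651/360, 2903/45, 6299/45]
→ [163, 65, 140]


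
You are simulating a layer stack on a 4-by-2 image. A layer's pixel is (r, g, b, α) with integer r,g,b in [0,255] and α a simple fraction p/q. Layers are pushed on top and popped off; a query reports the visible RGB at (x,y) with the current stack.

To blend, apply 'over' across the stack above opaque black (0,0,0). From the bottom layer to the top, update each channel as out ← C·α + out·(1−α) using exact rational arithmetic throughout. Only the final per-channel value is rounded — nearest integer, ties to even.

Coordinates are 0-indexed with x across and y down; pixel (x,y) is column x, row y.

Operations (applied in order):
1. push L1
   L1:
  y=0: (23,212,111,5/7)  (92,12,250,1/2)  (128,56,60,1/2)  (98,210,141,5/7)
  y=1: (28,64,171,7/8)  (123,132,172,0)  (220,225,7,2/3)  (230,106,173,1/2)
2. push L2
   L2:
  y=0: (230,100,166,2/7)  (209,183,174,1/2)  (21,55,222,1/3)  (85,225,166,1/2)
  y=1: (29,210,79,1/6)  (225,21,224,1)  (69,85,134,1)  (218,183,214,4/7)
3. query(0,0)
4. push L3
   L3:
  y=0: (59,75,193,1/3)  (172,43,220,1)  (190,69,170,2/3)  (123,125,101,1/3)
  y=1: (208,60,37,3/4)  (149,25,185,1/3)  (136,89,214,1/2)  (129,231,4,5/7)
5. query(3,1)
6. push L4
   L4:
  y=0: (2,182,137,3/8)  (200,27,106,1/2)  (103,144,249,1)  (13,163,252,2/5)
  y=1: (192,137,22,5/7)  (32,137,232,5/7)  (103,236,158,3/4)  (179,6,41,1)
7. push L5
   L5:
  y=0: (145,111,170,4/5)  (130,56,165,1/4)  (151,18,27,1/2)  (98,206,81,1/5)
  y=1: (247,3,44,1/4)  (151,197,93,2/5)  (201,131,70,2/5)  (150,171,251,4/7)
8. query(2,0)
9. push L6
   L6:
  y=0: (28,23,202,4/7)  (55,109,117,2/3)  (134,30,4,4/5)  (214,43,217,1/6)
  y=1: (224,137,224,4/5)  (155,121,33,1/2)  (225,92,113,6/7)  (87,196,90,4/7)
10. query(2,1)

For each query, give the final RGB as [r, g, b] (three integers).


query (0,0) [L1,L2] — begin 0,0,0
L1 α=5/7: [115/7, 1060/7, 555/7]
L2 α=2/7: [3795/49, 6700/49, 5099/49]
→ [77, 137, 104]

query (3,1) [L1,L2,L3] — begin 0,0,0
+L1 (α=1/2) → [115, 53, 173/2]
+L2 (α=4/7) → [1217/7, 891/7, 2231/14]
+L3 (α=5/7) → [6949/49, 9867/49, 2371/49]
= [142, 201, 48]

query (2,0) [L1,L2,L3,L4,L5] — begin 0,0,0
+L1 (α=1/2) → [64, 28, 30]
+L2 (α=1/3) → [149/3, 37, 94]
+L3 (α=2/3) → [1289/9, 175/3, 434/3]
+L4 (α=1) → [103, 144, 249]
+L5 (α=1/2) → [127, 81, 138]
= [127, 81, 138]

at x=2,y=1 over L1,L2,L3,L4,L5,L6:
+L1 (α=2/3) → [440/3, 150, 14/3]
+L2 (α=1) → [69, 85, 134]
+L3 (α=1/2) → [205/2, 87, 174]
+L4 (α=3/4) → [823/8, 795/4, 162]
+L5 (α=2/5) → [1137/8, 3433/20, 626/5]
+L6 (α=6/7) → [11937/56, 14473/140, 4016/35]
rounded: [213, 103, 115]


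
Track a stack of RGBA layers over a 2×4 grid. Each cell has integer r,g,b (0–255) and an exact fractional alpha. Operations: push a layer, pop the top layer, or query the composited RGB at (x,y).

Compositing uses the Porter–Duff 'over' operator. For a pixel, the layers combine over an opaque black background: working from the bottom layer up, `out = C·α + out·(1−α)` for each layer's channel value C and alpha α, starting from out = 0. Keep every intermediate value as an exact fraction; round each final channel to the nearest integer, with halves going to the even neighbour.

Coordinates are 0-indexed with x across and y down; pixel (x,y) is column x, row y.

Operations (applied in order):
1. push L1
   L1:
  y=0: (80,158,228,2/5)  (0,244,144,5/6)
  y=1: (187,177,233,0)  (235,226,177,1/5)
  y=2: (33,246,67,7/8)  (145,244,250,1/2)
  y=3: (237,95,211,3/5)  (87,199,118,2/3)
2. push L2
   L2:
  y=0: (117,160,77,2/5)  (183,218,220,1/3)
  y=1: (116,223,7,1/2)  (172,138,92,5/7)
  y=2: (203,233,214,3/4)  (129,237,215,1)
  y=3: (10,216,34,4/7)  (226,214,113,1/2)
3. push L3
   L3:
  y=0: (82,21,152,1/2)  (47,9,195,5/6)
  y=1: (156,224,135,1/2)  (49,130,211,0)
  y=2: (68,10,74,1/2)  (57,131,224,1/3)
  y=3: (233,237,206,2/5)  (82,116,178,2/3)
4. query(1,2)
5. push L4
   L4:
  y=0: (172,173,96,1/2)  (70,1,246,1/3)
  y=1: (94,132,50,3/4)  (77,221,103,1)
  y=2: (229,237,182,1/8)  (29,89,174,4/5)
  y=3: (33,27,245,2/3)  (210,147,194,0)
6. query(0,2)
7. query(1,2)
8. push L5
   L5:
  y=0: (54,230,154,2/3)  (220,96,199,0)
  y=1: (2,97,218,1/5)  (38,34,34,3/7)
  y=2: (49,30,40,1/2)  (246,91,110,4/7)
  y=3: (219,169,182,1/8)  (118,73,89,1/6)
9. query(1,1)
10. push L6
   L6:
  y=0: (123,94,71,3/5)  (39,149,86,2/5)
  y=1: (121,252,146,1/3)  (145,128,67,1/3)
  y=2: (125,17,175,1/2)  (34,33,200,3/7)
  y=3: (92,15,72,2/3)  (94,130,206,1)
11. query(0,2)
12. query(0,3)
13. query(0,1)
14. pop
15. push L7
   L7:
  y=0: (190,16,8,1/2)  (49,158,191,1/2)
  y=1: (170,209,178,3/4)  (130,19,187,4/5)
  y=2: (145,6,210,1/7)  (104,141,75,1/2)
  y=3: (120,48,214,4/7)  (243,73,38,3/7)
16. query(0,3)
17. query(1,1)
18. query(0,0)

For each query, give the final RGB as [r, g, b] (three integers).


query (1,2) [L1,L2,L3] — begin 0,0,0
L1 α=1/2: [145/2, 122, 125]
L2 α=1: [129, 237, 215]
L3 α=1/3: [105, 605/3, 218]
= [105, 202, 218]

at x=0,y=2 over L1,L2,L3,L4:
after L1 α=7/8: [231/8, 861/4, 469/8]
after L2 α=3/4: [5103/32, 3657/16, 5605/32]
after L3 α=1/2: [7279/64, 3817/32, 7973/64]
after L4 α=1/8: [65609/512, 34303/256, 67459/512]
→ [128, 134, 132]

at x=1,y=2 over L1,L2,L3,L4:
+L1 (α=1/2) → [145/2, 122, 125]
+L2 (α=1) → [129, 237, 215]
+L3 (α=1/3) → [105, 605/3, 218]
+L4 (α=4/5) → [221/5, 1673/15, 914/5]
= [44, 112, 183]

(1,1) stack=L1,L2,L3,L4,L5; from [0,0,0]:
+L1 (α=1/5) → [47, 226/5, 177/5]
+L2 (α=5/7) → [954/7, 3902/35, 2654/35]
+L3 (α=0) → [954/7, 3902/35, 2654/35]
+L4 (α=1) → [77, 221, 103]
+L5 (α=3/7) → [422/7, 986/7, 514/7]
= [60, 141, 73]

query (0,2) [L1,L2,L3,L4,L5,L6] — begin 0,0,0
L1 α=7/8: [231/8, 861/4, 469/8]
L2 α=3/4: [5103/32, 3657/16, 5605/32]
L3 α=1/2: [7279/64, 3817/32, 7973/64]
L4 α=1/8: [65609/512, 34303/256, 67459/512]
L5 α=1/2: [90697/1024, 41983/512, 87939/1024]
L6 α=1/2: [218697/2048, 50687/1024, 267139/2048]
rounded: [107, 49, 130]

at x=0,y=3 over L1,L2,L3,L4,L5,L6:
after L1 α=3/5: [711/5, 57, 633/5]
after L2 α=4/7: [2333/35, 1035/7, 2579/35]
after L3 α=2/5: [23309/175, 6423/35, 22157/175]
after L4 α=2/3: [34859/525, 2771/35, 35969/175]
after L5 α=1/8: [12821/150, 452/5, 40519/200]
after L6 α=2/3: [40421/450, 602/15, 69319/600]
rounded: [90, 40, 116]

(0,1) stack=L1,L2,L3,L4,L5,L6; from [0,0,0]:
after L1 α=0: [0, 0, 0]
after L2 α=1/2: [58, 223/2, 7/2]
after L3 α=1/2: [107, 671/4, 277/4]
after L4 α=3/4: [389/4, 2255/16, 877/16]
after L5 α=1/5: [391/5, 2643/20, 1749/20]
after L6 α=1/3: [1387/15, 1721/10, 3209/30]
rounded: [92, 172, 107]

at x=0,y=3 over L1,L2,L3,L4,L5,L7:
after L1 α=3/5: [711/5, 57, 633/5]
after L2 α=4/7: [2333/35, 1035/7, 2579/35]
after L3 α=2/5: [23309/175, 6423/35, 22157/175]
after L4 α=2/3: [34859/525, 2771/35, 35969/175]
after L5 α=1/8: [12821/150, 452/5, 40519/200]
after L7 α=4/7: [36821/350, 2316/35, 292757/1400]
= [105, 66, 209]

query (1,1) [L1,L2,L3,L4,L5,L7] — begin 0,0,0
+L1 (α=1/5) → [47, 226/5, 177/5]
+L2 (α=5/7) → [954/7, 3902/35, 2654/35]
+L3 (α=0) → [954/7, 3902/35, 2654/35]
+L4 (α=1) → [77, 221, 103]
+L5 (α=3/7) → [422/7, 986/7, 514/7]
+L7 (α=4/5) → [4062/35, 1518/35, 1150/7]
= [116, 43, 164]

(0,0) stack=L1,L2,L3,L4,L5,L7; from [0,0,0]:
+L1 (α=2/5) → [32, 316/5, 456/5]
+L2 (α=2/5) → [66, 2548/25, 2138/25]
+L3 (α=1/2) → [74, 3073/50, 2969/25]
+L4 (α=1/2) → [123, 11723/100, 5369/50]
+L5 (α=2/3) → [77, 19241/100, 6923/50]
+L7 (α=1/2) → [267/2, 20841/200, 7323/100]
rounded: [134, 104, 73]
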